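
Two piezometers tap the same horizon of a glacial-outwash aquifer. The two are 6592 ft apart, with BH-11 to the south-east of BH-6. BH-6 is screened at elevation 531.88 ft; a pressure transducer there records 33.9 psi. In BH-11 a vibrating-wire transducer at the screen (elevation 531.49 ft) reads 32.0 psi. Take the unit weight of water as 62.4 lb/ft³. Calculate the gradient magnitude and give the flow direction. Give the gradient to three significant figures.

Pressure head at BH-6: ψ = 144·P/γ = 144 × 33.9 / 62.4 = 78.23 ft.
Total head at BH-6: h = z + ψ = 531.88 + 78.23 = 610.11 ft.
Pressure head at BH-11: ψ = 144·P/γ = 144 × 32.0 / 62.4 = 73.85 ft.
Total head at BH-11: h = z + ψ = 531.49 + 73.85 = 605.34 ft.
Head difference: h(BH-6) − h(BH-11) = 610.11 − 605.34 = 4.77 ft.
Hydraulic gradient: i = |Δh| / L = 4.77 / 6592 = 0.000724.
Flow is from higher to lower head: from BH-6 toward BH-11, i.e. toward the south-east.

i ≈ 0.000724; groundwater flows toward the south-east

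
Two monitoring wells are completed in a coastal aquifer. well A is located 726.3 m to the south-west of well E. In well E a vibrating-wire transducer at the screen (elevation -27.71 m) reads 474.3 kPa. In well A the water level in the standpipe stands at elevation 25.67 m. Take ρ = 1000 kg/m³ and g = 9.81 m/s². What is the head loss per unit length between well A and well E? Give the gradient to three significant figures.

Pressure head at well E: ψ = P/(ρg) = 474.3×1000 / (1000 × 9.81) = 48.35 m.
Total head at well E: h = z + ψ = -27.71 + 48.35 = 20.64 m.
Total head at well A: h = 25.67 m (water level in the piezometer is the total head).
Head difference: h(well E) − h(well A) = 20.64 − 25.67 = -5.03 m.
Hydraulic gradient: i = |Δh| / L = 5.03 / 726.3 = 0.00693.

i ≈ 0.00693 m/m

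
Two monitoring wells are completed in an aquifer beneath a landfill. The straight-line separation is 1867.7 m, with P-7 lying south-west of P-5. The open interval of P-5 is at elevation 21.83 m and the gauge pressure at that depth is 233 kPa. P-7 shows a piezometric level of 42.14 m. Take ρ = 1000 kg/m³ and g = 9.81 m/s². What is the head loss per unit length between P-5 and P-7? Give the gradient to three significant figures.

Pressure head at P-5: ψ = P/(ρg) = 233×1000 / (1000 × 9.81) = 23.75 m.
Total head at P-5: h = z + ψ = 21.83 + 23.75 = 45.58 m.
Total head at P-7: h = 42.14 m (water level in the piezometer is the total head).
Head difference: h(P-5) − h(P-7) = 45.58 − 42.14 = 3.44 m.
Hydraulic gradient: i = |Δh| / L = 3.44 / 1867.7 = 0.00184.

i ≈ 0.00184 m/m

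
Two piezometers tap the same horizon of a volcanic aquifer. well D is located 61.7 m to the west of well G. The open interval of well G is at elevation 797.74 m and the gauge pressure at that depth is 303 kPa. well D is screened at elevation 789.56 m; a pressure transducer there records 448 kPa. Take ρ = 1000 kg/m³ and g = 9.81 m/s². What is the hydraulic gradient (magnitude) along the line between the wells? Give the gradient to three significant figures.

i ≈ 0.107

Pressure head at well G: ψ = P/(ρg) = 303×1000 / (1000 × 9.81) = 30.89 m.
Total head at well G: h = z + ψ = 797.74 + 30.89 = 828.63 m.
Pressure head at well D: ψ = P/(ρg) = 448×1000 / (1000 × 9.81) = 45.67 m.
Total head at well D: h = z + ψ = 789.56 + 45.67 = 835.23 m.
Head difference: h(well G) − h(well D) = 828.63 − 835.23 = -6.60 m.
Hydraulic gradient: i = |Δh| / L = 6.60 / 61.7 = 0.107.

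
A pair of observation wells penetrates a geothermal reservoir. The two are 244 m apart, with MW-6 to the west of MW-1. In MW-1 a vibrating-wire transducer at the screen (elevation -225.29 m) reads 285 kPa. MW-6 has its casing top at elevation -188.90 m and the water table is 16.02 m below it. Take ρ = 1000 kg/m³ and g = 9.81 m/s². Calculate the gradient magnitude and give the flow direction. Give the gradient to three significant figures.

Pressure head at MW-1: ψ = P/(ρg) = 285×1000 / (1000 × 9.81) = 29.05 m.
Total head at MW-1: h = z + ψ = -225.29 + 29.05 = -196.24 m.
Total head at MW-6: h = -188.90 − 16.02 = -204.92 m.
Head difference: h(MW-1) − h(MW-6) = -196.24 − (-204.92) = 8.68 m.
Hydraulic gradient: i = |Δh| / L = 8.68 / 244 = 0.0356.
Flow is from higher to lower head: from MW-1 toward MW-6, i.e. toward the west.

i ≈ 0.0356; groundwater flows toward the west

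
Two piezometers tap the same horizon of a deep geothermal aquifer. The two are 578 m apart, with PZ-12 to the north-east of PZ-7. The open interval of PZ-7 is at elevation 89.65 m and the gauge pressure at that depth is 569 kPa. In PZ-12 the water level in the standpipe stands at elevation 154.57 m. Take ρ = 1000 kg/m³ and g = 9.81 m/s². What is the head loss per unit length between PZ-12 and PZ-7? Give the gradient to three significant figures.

i ≈ 0.0120 m/m

Pressure head at PZ-7: ψ = P/(ρg) = 569×1000 / (1000 × 9.81) = 58.00 m.
Total head at PZ-7: h = z + ψ = 89.65 + 58.00 = 147.65 m.
Total head at PZ-12: h = 154.57 m (water level in the piezometer is the total head).
Head difference: h(PZ-7) − h(PZ-12) = 147.65 − 154.57 = -6.92 m.
Hydraulic gradient: i = |Δh| / L = 6.92 / 578 = 0.0120.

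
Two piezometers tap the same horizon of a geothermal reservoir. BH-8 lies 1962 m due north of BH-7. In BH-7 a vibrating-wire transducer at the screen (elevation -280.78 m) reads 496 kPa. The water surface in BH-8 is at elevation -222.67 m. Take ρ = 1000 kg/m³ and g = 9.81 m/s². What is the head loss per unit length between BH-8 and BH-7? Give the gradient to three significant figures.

Pressure head at BH-7: ψ = P/(ρg) = 496×1000 / (1000 × 9.81) = 50.56 m.
Total head at BH-7: h = z + ψ = -280.78 + 50.56 = -230.22 m.
Total head at BH-8: h = -222.67 m (water level in the piezometer is the total head).
Head difference: h(BH-7) − h(BH-8) = -230.22 − (-222.67) = -7.55 m.
Hydraulic gradient: i = |Δh| / L = 7.55 / 1962 = 0.00385.

i ≈ 0.00385 m/m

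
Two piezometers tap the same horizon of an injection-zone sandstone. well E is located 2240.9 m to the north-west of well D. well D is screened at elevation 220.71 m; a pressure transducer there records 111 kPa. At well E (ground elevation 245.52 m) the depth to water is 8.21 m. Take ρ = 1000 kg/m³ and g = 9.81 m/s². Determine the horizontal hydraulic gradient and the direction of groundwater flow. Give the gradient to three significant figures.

Pressure head at well D: ψ = P/(ρg) = 111×1000 / (1000 × 9.81) = 11.31 m.
Total head at well D: h = z + ψ = 220.71 + 11.31 = 232.02 m.
Total head at well E: h = 245.52 − 8.21 = 237.31 m.
Head difference: h(well D) − h(well E) = 232.02 − 237.31 = -5.29 m.
Hydraulic gradient: i = |Δh| / L = 5.29 / 2240.9 = 0.00236.
Flow is from higher to lower head: from well E toward well D, i.e. toward the south-east.

i ≈ 0.00236; groundwater flows toward the south-east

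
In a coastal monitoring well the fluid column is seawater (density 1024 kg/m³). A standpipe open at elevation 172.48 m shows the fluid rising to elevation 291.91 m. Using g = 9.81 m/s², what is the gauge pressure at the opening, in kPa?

P ≈ 1200 kPa

Pressure head ψ = h − z = 291.91 − 172.48 = 119.43 m.
P = ρgψ = 1024 × 9.81 × 119.43 = 1199727 Pa ≈ 1200 kPa.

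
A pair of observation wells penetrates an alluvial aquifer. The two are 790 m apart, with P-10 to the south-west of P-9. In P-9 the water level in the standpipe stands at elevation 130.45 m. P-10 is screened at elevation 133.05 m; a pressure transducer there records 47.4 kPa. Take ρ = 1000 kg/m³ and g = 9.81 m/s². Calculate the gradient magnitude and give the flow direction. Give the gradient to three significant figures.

Total head at P-9: h = 130.45 m (water level in the piezometer is the total head).
Pressure head at P-10: ψ = P/(ρg) = 47.4×1000 / (1000 × 9.81) = 4.83 m.
Total head at P-10: h = z + ψ = 133.05 + 4.83 = 137.88 m.
Head difference: h(P-9) − h(P-10) = 130.45 − 137.88 = -7.43 m.
Hydraulic gradient: i = |Δh| / L = 7.43 / 790 = 0.00941.
Flow is from higher to lower head: from P-10 toward P-9, i.e. toward the north-east.

i ≈ 0.00941; groundwater flows toward the north-east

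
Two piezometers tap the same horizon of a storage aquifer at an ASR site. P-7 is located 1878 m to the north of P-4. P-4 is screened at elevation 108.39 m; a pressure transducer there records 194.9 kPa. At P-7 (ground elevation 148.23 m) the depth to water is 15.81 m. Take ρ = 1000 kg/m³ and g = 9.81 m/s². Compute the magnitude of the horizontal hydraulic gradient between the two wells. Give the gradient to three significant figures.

Pressure head at P-4: ψ = P/(ρg) = 194.9×1000 / (1000 × 9.81) = 19.87 m.
Total head at P-4: h = z + ψ = 108.39 + 19.87 = 128.26 m.
Total head at P-7: h = 148.23 − 15.81 = 132.42 m.
Head difference: h(P-4) − h(P-7) = 128.26 − 132.42 = -4.16 m.
Hydraulic gradient: i = |Δh| / L = 4.16 / 1878 = 0.00222.

i ≈ 0.00222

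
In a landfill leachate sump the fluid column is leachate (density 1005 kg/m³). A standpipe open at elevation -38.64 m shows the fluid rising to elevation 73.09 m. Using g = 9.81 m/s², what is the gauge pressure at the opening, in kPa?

P ≈ 1100 kPa

Pressure head ψ = h − z = 73.09 − (-38.64) = 111.73 m.
P = ρgψ = 1005 × 9.81 × 111.73 = 1101552 Pa ≈ 1100 kPa.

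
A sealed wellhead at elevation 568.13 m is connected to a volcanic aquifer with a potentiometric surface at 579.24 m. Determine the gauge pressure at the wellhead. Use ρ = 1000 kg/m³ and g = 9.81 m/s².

P ≈ 109 kPa

Head above the cap: Δh = 579.24 − 568.13 = 11.11 m.
P = ρgΔh = 1000 × 9.81 × 11.11 = 108989 Pa ≈ 109 kPa.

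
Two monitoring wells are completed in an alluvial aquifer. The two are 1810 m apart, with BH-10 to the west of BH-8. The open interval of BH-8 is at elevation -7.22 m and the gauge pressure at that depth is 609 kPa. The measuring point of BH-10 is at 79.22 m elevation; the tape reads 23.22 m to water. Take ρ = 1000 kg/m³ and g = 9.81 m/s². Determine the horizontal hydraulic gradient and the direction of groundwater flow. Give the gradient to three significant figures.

Pressure head at BH-8: ψ = P/(ρg) = 609×1000 / (1000 × 9.81) = 62.08 m.
Total head at BH-8: h = z + ψ = -7.22 + 62.08 = 54.86 m.
Total head at BH-10: h = 79.22 − 23.22 = 56.00 m.
Head difference: h(BH-8) − h(BH-10) = 54.86 − 56.00 = -1.14 m.
Hydraulic gradient: i = |Δh| / L = 1.14 / 1810 = 0.000630.
Flow is from higher to lower head: from BH-10 toward BH-8, i.e. toward the east.

i ≈ 0.000630; groundwater flows toward the east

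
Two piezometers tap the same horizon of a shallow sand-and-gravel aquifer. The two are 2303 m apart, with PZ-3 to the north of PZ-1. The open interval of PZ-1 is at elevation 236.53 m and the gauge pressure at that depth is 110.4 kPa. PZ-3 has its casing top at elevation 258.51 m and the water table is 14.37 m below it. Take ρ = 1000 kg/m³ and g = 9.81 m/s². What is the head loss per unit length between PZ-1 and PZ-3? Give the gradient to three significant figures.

Pressure head at PZ-1: ψ = P/(ρg) = 110.4×1000 / (1000 × 9.81) = 11.25 m.
Total head at PZ-1: h = z + ψ = 236.53 + 11.25 = 247.78 m.
Total head at PZ-3: h = 258.51 − 14.37 = 244.14 m.
Head difference: h(PZ-1) − h(PZ-3) = 247.78 − 244.14 = 3.64 m.
Hydraulic gradient: i = |Δh| / L = 3.64 / 2303 = 0.00158.

i ≈ 0.00158 m/m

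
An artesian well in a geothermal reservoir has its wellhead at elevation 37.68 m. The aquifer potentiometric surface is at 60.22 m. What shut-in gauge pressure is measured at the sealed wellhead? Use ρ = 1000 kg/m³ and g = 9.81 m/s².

Head above the cap: Δh = 60.22 − 37.68 = 22.54 m.
P = ρgΔh = 1000 × 9.81 × 22.54 = 221117 Pa ≈ 221 kPa.

P ≈ 221 kPa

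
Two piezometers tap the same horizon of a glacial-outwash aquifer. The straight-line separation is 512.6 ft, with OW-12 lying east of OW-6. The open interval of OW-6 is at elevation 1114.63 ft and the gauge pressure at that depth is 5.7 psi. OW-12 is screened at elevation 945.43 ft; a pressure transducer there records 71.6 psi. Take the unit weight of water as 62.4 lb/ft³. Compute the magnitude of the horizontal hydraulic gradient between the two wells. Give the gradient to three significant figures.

i ≈ 0.0334

Pressure head at OW-6: ψ = 144·P/γ = 144 × 5.7 / 62.4 = 13.15 ft.
Total head at OW-6: h = z + ψ = 1114.63 + 13.15 = 1127.78 ft.
Pressure head at OW-12: ψ = 144·P/γ = 144 × 71.6 / 62.4 = 165.23 ft.
Total head at OW-12: h = z + ψ = 945.43 + 165.23 = 1110.66 ft.
Head difference: h(OW-6) − h(OW-12) = 1127.78 − 1110.66 = 17.12 ft.
Hydraulic gradient: i = |Δh| / L = 17.12 / 512.6 = 0.0334.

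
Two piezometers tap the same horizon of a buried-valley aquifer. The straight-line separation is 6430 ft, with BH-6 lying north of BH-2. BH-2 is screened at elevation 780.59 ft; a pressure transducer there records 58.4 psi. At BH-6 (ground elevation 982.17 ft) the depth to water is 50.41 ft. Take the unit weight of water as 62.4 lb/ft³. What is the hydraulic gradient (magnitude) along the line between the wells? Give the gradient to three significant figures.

Pressure head at BH-2: ψ = 144·P/γ = 144 × 58.4 / 62.4 = 134.77 ft.
Total head at BH-2: h = z + ψ = 780.59 + 134.77 = 915.36 ft.
Total head at BH-6: h = 982.17 − 50.41 = 931.76 ft.
Head difference: h(BH-2) − h(BH-6) = 915.36 − 931.76 = -16.40 ft.
Hydraulic gradient: i = |Δh| / L = 16.40 / 6430 = 0.00255.

i ≈ 0.00255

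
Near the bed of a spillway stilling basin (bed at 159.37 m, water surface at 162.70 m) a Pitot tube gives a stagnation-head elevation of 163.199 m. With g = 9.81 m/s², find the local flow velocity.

v ≈ 3.13 m/s

Near the bed, under hydrostatic conditions, the piezometric head (z + ψ) equals the free-surface elevation, 162.70 m.
Velocity head = total − piezometric = 163.199 − 162.70 = 0.499 m.
v = √(2g·h_v) = √(2 × 9.81 × 0.499) = 3.13 m/s.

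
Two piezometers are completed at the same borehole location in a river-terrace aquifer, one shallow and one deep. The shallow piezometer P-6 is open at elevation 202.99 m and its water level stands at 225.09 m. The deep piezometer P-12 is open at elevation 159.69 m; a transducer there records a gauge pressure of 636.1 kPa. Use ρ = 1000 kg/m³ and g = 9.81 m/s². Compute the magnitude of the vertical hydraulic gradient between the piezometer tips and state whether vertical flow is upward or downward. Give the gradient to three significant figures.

Total head at P-6: h = 225.09 m (water level in the standpipe).
Pressure head at P-12: ψ = P/(ρg) = 636.1×1000 / (1000 × 9.81) = 64.84 m.
Total head at P-12: h = z + ψ = 159.69 + 64.84 = 224.53 m.
Δh = h(P-6) − h(P-12) = 225.09 − 224.53 = 0.56 m.
Vertical separation Δz = 202.99 − 159.69 = 43.30 m.
|i_v| = |Δh| / Δz = 0.56 / 43.30 = 0.0129.
Head is higher in the shallow piezometer, so vertical flow is downward (recharge condition).

|i_v| ≈ 0.0129; vertical flow is downward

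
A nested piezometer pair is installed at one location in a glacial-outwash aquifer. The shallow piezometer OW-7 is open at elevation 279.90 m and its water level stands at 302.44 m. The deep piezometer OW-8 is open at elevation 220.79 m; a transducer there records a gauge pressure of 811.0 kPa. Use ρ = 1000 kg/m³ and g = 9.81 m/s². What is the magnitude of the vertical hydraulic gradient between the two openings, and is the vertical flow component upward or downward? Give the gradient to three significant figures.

Total head at OW-7: h = 302.44 m (water level in the standpipe).
Pressure head at OW-8: ψ = P/(ρg) = 811.0×1000 / (1000 × 9.81) = 82.67 m.
Total head at OW-8: h = z + ψ = 220.79 + 82.67 = 303.46 m.
Δh = h(OW-7) − h(OW-8) = 302.44 − 303.46 = -1.02 m.
Vertical separation Δz = 279.90 − 220.79 = 59.11 m.
|i_v| = |Δh| / Δz = 1.02 / 59.11 = 0.0173.
Head is higher in the deep piezometer, so vertical flow is upward (discharge condition).

|i_v| ≈ 0.0173; vertical flow is upward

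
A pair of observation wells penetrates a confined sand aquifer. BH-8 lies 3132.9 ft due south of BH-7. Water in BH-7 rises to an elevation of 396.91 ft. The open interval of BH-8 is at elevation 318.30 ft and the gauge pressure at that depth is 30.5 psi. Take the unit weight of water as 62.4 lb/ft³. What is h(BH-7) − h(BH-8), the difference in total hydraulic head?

Total head at BH-7: h = 396.91 ft (water level in the piezometer is the total head).
Pressure head at BH-8: ψ = 144·P/γ = 144 × 30.5 / 62.4 = 70.38 ft.
Total head at BH-8: h = z + ψ = 318.30 + 70.38 = 388.68 ft.
Head difference: h(BH-7) − h(BH-8) = 396.91 − 388.68 = 8.23 ft.

Δh ≈ 8.23 ft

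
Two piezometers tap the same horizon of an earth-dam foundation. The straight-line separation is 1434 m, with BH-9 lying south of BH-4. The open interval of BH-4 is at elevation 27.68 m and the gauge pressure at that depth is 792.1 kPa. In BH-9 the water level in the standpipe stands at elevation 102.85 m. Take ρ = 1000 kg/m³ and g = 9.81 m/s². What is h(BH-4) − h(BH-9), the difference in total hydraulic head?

Pressure head at BH-4: ψ = P/(ρg) = 792.1×1000 / (1000 × 9.81) = 80.74 m.
Total head at BH-4: h = z + ψ = 27.68 + 80.74 = 108.42 m.
Total head at BH-9: h = 102.85 m (water level in the piezometer is the total head).
Head difference: h(BH-4) − h(BH-9) = 108.42 − 102.85 = 5.57 m.

Δh ≈ 5.57 m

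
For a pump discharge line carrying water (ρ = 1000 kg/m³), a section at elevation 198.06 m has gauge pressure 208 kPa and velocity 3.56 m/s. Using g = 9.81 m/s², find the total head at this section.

Pressure head ψ = P/(ρg) = 208×1000 / (1000 × 9.81) = 21.20 m.
Velocity head = v²/(2g) = 3.56² / (2 × 9.81) = 0.646 m.
h = z + ψ + v²/(2g) = 198.06 + 21.20 + 0.646 = 219.91 m.

h ≈ 219.91 m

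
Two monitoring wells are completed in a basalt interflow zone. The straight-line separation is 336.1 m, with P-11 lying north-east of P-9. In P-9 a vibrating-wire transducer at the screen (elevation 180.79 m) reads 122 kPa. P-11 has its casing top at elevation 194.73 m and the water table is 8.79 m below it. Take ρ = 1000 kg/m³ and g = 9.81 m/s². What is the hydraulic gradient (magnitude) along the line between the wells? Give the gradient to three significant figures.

i ≈ 0.0217

Pressure head at P-9: ψ = P/(ρg) = 122×1000 / (1000 × 9.81) = 12.44 m.
Total head at P-9: h = z + ψ = 180.79 + 12.44 = 193.23 m.
Total head at P-11: h = 194.73 − 8.79 = 185.94 m.
Head difference: h(P-9) − h(P-11) = 193.23 − 185.94 = 7.29 m.
Hydraulic gradient: i = |Δh| / L = 7.29 / 336.1 = 0.0217.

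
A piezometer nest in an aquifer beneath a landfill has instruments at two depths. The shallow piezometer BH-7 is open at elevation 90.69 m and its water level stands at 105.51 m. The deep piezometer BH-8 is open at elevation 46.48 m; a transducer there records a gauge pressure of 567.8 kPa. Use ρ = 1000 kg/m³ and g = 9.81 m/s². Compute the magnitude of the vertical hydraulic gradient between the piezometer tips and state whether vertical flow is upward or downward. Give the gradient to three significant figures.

Total head at BH-7: h = 105.51 m (water level in the standpipe).
Pressure head at BH-8: ψ = P/(ρg) = 567.8×1000 / (1000 × 9.81) = 57.88 m.
Total head at BH-8: h = z + ψ = 46.48 + 57.88 = 104.36 m.
Δh = h(BH-7) − h(BH-8) = 105.51 − 104.36 = 1.15 m.
Vertical separation Δz = 90.69 − 46.48 = 44.21 m.
|i_v| = |Δh| / Δz = 1.15 / 44.21 = 0.0260.
Head is higher in the shallow piezometer, so vertical flow is downward (recharge condition).

|i_v| ≈ 0.0260; vertical flow is downward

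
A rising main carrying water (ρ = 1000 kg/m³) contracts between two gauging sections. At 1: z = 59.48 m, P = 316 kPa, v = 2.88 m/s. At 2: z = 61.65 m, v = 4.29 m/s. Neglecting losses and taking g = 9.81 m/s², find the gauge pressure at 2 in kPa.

Pressure head at 1: ψ₁ = P₁/(ρg) = 316×1000 / (1000 × 9.81) = 32.21 m.
Velocity heads: v₁²/2g = 2.88²/19.62 = 0.423 m; v₂²/2g = 4.29²/19.62 = 0.938 m.
Total head H = z₁ + ψ₁ + v₁²/2g = 59.48 + 32.21 + 0.423 = 92.11 m.
ψ₂ = H − z₂ − v₂²/2g = 92.11 − 61.65 − 0.938 = 29.52 m.
P₂ = ρgψ₂ = 1000 × 9.81 × 29.52 ≈ 290 kPa.

P₂ ≈ 290 kPa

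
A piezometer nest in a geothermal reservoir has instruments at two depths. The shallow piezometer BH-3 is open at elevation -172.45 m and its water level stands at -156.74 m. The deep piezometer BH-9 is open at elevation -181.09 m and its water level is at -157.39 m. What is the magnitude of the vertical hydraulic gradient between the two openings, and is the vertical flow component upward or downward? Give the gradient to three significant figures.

Total head at BH-3: h = -156.74 m (water level in the standpipe).
Total head at BH-9: h = -157.39 m.
Δh = h(BH-3) − h(BH-9) = -156.74 − (-157.39) = 0.65 m.
Vertical separation Δz = -172.45 − (-181.09) = 8.64 m.
|i_v| = |Δh| / Δz = 0.65 / 8.64 = 0.0752.
Head is higher in the shallow piezometer, so vertical flow is downward (recharge condition).

|i_v| ≈ 0.0752; vertical flow is downward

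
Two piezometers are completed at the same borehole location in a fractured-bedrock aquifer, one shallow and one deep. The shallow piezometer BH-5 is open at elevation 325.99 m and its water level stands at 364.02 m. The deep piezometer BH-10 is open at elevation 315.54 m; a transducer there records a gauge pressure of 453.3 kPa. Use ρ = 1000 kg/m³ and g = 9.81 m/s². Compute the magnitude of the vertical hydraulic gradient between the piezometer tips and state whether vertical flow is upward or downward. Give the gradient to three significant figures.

Total head at BH-5: h = 364.02 m (water level in the standpipe).
Pressure head at BH-10: ψ = P/(ρg) = 453.3×1000 / (1000 × 9.81) = 46.21 m.
Total head at BH-10: h = z + ψ = 315.54 + 46.21 = 361.75 m.
Δh = h(BH-5) − h(BH-10) = 364.02 − 361.75 = 2.27 m.
Vertical separation Δz = 325.99 − 315.54 = 10.45 m.
|i_v| = |Δh| / Δz = 2.27 / 10.45 = 0.217.
Head is higher in the shallow piezometer, so vertical flow is downward (recharge condition).

|i_v| ≈ 0.217; vertical flow is downward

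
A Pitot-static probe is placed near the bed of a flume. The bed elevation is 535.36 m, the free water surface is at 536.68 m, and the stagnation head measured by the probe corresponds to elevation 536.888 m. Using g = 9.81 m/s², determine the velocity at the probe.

v ≈ 2.02 m/s

Near the bed, under hydrostatic conditions, the piezometric head (z + ψ) equals the free-surface elevation, 536.68 m.
Velocity head = total − piezometric = 536.888 − 536.68 = 0.208 m.
v = √(2g·h_v) = √(2 × 9.81 × 0.208) = 2.02 m/s.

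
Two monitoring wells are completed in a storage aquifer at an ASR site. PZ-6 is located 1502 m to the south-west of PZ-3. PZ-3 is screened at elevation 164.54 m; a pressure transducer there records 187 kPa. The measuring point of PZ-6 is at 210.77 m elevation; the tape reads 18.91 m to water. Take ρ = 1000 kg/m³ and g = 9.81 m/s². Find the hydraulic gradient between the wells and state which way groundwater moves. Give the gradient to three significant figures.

i ≈ 0.00550; groundwater flows toward the north-east

Pressure head at PZ-3: ψ = P/(ρg) = 187×1000 / (1000 × 9.81) = 19.06 m.
Total head at PZ-3: h = z + ψ = 164.54 + 19.06 = 183.60 m.
Total head at PZ-6: h = 210.77 − 18.91 = 191.86 m.
Head difference: h(PZ-3) − h(PZ-6) = 183.60 − 191.86 = -8.26 m.
Hydraulic gradient: i = |Δh| / L = 8.26 / 1502 = 0.00550.
Flow is from higher to lower head: from PZ-6 toward PZ-3, i.e. toward the north-east.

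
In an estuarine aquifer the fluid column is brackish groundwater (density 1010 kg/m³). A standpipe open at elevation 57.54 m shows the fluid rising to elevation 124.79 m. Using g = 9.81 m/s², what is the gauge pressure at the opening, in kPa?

Pressure head ψ = h − z = 124.79 − 57.54 = 67.25 m.
P = ρgψ = 1010 × 9.81 × 67.25 = 666320 Pa ≈ 666 kPa.

P ≈ 666 kPa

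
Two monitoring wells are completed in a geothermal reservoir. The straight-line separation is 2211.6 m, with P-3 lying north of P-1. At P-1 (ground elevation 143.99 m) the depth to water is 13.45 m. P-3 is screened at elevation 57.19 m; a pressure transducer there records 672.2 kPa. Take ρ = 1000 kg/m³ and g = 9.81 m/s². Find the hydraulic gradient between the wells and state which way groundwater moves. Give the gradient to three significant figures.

Total head at P-1: h = 143.99 − 13.45 = 130.54 m.
Pressure head at P-3: ψ = P/(ρg) = 672.2×1000 / (1000 × 9.81) = 68.52 m.
Total head at P-3: h = z + ψ = 57.19 + 68.52 = 125.71 m.
Head difference: h(P-1) − h(P-3) = 130.54 − 125.71 = 4.83 m.
Hydraulic gradient: i = |Δh| / L = 4.83 / 2211.6 = 0.00218.
Flow is from higher to lower head: from P-1 toward P-3, i.e. toward the north.

i ≈ 0.00218; groundwater flows toward the north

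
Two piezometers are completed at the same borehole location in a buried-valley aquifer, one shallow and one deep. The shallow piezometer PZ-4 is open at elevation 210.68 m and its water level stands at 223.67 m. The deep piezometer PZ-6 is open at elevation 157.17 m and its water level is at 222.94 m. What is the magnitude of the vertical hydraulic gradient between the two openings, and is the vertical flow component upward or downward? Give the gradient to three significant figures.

|i_v| ≈ 0.0136; vertical flow is downward

Total head at PZ-4: h = 223.67 m (water level in the standpipe).
Total head at PZ-6: h = 222.94 m.
Δh = h(PZ-4) − h(PZ-6) = 223.67 − 222.94 = 0.73 m.
Vertical separation Δz = 210.68 − 157.17 = 53.51 m.
|i_v| = |Δh| / Δz = 0.73 / 53.51 = 0.0136.
Head is higher in the shallow piezometer, so vertical flow is downward (recharge condition).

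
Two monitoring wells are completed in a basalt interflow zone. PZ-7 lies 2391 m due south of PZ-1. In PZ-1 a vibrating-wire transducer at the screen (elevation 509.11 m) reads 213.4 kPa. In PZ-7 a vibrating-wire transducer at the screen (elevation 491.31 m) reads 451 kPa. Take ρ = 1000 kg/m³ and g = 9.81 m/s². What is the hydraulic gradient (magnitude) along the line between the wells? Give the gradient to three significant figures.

i ≈ 0.00269

Pressure head at PZ-1: ψ = P/(ρg) = 213.4×1000 / (1000 × 9.81) = 21.75 m.
Total head at PZ-1: h = z + ψ = 509.11 + 21.75 = 530.86 m.
Pressure head at PZ-7: ψ = P/(ρg) = 451×1000 / (1000 × 9.81) = 45.97 m.
Total head at PZ-7: h = z + ψ = 491.31 + 45.97 = 537.28 m.
Head difference: h(PZ-1) − h(PZ-7) = 530.86 − 537.28 = -6.42 m.
Hydraulic gradient: i = |Δh| / L = 6.42 / 2391 = 0.00269.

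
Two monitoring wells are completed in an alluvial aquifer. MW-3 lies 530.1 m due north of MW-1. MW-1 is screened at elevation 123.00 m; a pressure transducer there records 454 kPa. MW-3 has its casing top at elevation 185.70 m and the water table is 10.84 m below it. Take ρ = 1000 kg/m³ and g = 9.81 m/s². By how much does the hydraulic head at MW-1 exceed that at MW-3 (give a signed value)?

Pressure head at MW-1: ψ = P/(ρg) = 454×1000 / (1000 × 9.81) = 46.28 m.
Total head at MW-1: h = z + ψ = 123.00 + 46.28 = 169.28 m.
Total head at MW-3: h = 185.70 − 10.84 = 174.86 m.
Head difference: h(MW-1) − h(MW-3) = 169.28 − 174.86 = -5.58 m.

Δh ≈ -5.58 m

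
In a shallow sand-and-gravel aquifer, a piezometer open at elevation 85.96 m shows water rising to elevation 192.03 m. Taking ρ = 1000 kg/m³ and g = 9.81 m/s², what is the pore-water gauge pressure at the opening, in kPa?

Pressure head ψ = h − z = 192.03 − 85.96 = 106.07 m.
P = ρgψ = 1000 × 9.81 × 106.07 = 1040547 Pa ≈ 1040 kPa.

P ≈ 1040 kPa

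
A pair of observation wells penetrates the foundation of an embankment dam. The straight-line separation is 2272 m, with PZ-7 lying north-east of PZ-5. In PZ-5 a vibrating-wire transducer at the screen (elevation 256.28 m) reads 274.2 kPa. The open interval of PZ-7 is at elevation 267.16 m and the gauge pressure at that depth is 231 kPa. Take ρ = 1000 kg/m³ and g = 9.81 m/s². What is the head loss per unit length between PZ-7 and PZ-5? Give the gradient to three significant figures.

i ≈ 0.00285 m/m

Pressure head at PZ-5: ψ = P/(ρg) = 274.2×1000 / (1000 × 9.81) = 27.95 m.
Total head at PZ-5: h = z + ψ = 256.28 + 27.95 = 284.23 m.
Pressure head at PZ-7: ψ = P/(ρg) = 231×1000 / (1000 × 9.81) = 23.55 m.
Total head at PZ-7: h = z + ψ = 267.16 + 23.55 = 290.71 m.
Head difference: h(PZ-5) − h(PZ-7) = 284.23 − 290.71 = -6.48 m.
Hydraulic gradient: i = |Δh| / L = 6.48 / 2272 = 0.00285.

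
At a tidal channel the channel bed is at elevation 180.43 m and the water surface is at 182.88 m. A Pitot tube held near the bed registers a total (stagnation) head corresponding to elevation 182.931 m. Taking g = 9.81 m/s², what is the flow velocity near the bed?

v ≈ 1.00 m/s

Near the bed, under hydrostatic conditions, the piezometric head (z + ψ) equals the free-surface elevation, 182.88 m.
Velocity head = total − piezometric = 182.931 − 182.88 = 0.051 m.
v = √(2g·h_v) = √(2 × 9.81 × 0.051) = 1.00 m/s.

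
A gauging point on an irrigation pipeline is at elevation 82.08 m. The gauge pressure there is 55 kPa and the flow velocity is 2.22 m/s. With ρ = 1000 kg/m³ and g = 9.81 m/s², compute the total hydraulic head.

h ≈ 87.94 m

Pressure head ψ = P/(ρg) = 55×1000 / (1000 × 9.81) = 5.61 m.
Velocity head = v²/(2g) = 2.22² / (2 × 9.81) = 0.251 m.
h = z + ψ + v²/(2g) = 82.08 + 5.61 + 0.251 = 87.94 m.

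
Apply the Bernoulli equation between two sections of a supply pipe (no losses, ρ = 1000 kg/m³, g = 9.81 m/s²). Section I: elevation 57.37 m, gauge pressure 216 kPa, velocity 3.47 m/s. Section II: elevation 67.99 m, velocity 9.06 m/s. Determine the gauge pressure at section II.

P₂ ≈ 76.8 kPa

Pressure head at I: ψ₁ = P₁/(ρg) = 216×1000 / (1000 × 9.81) = 22.02 m.
Velocity heads: v₁²/2g = 3.47²/19.62 = 0.614 m; v₂²/2g = 9.06²/19.62 = 4.184 m.
Total head H = z₁ + ψ₁ + v₁²/2g = 57.37 + 22.02 + 0.614 = 80.00 m.
ψ₂ = H − z₂ − v₂²/2g = 80.00 − 67.99 − 4.184 = 7.83 m.
P₂ = ρgψ₂ = 1000 × 9.81 × 7.83 ≈ 76.8 kPa.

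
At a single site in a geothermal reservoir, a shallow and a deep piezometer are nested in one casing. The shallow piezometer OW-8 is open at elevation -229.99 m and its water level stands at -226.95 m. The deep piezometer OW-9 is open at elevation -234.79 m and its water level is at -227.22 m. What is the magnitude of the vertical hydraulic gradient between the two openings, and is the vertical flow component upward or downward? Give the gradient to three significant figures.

Total head at OW-8: h = -226.95 m (water level in the standpipe).
Total head at OW-9: h = -227.22 m.
Δh = h(OW-8) − h(OW-9) = -226.95 − (-227.22) = 0.27 m.
Vertical separation Δz = -229.99 − (-234.79) = 4.80 m.
|i_v| = |Δh| / Δz = 0.27 / 4.80 = 0.0563.
Head is higher in the shallow piezometer, so vertical flow is downward (recharge condition).

|i_v| ≈ 0.0563; vertical flow is downward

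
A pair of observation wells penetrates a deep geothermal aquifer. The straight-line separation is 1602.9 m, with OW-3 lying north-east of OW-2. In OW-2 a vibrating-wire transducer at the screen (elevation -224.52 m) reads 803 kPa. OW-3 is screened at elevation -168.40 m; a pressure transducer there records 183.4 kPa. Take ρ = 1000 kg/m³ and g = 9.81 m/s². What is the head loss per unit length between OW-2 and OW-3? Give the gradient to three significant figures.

i ≈ 0.00439 m/m

Pressure head at OW-2: ψ = P/(ρg) = 803×1000 / (1000 × 9.81) = 81.86 m.
Total head at OW-2: h = z + ψ = -224.52 + 81.86 = -142.66 m.
Pressure head at OW-3: ψ = P/(ρg) = 183.4×1000 / (1000 × 9.81) = 18.70 m.
Total head at OW-3: h = z + ψ = -168.40 + 18.70 = -149.70 m.
Head difference: h(OW-2) − h(OW-3) = -142.66 − (-149.70) = 7.04 m.
Hydraulic gradient: i = |Δh| / L = 7.04 / 1602.9 = 0.00439.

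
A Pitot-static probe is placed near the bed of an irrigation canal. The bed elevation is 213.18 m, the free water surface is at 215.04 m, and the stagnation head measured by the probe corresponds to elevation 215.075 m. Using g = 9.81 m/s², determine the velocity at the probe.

Near the bed, under hydrostatic conditions, the piezometric head (z + ψ) equals the free-surface elevation, 215.04 m.
Velocity head = total − piezometric = 215.075 − 215.04 = 0.035 m.
v = √(2g·h_v) = √(2 × 9.81 × 0.035) = 0.829 m/s.

v ≈ 0.829 m/s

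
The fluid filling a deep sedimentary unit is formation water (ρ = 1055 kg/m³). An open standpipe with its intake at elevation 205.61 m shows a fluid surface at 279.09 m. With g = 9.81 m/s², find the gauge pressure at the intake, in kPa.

Pressure head ψ = h − z = 279.09 − 205.61 = 73.48 m.
P = ρgψ = 1055 × 9.81 × 73.48 = 760485 Pa ≈ 760 kPa.

P ≈ 760 kPa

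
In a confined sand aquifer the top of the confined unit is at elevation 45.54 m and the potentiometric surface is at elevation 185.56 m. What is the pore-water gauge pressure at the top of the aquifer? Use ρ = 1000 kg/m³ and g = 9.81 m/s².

P ≈ 1370 kPa

Pressure head at the aquifer top: ψ = h − z = 185.56 − 45.54 = 140.02 m.
P = ρgψ = 1000 × 9.81 × 140.02 = 1373596 Pa ≈ 1370 kPa.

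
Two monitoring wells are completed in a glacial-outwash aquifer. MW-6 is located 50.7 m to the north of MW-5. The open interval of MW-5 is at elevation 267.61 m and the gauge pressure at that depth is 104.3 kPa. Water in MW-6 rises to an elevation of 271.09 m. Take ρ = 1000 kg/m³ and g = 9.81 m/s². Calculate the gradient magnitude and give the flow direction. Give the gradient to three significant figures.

i ≈ 0.141; groundwater flows toward the north

Pressure head at MW-5: ψ = P/(ρg) = 104.3×1000 / (1000 × 9.81) = 10.63 m.
Total head at MW-5: h = z + ψ = 267.61 + 10.63 = 278.24 m.
Total head at MW-6: h = 271.09 m (water level in the piezometer is the total head).
Head difference: h(MW-5) − h(MW-6) = 278.24 − 271.09 = 7.15 m.
Hydraulic gradient: i = |Δh| / L = 7.15 / 50.7 = 0.141.
Flow is from higher to lower head: from MW-5 toward MW-6, i.e. toward the north.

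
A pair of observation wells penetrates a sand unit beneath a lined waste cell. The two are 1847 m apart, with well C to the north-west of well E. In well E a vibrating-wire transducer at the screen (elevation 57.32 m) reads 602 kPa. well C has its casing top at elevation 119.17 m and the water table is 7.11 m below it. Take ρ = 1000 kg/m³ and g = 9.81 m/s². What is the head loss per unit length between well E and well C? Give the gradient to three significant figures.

i ≈ 0.00359 m/m

Pressure head at well E: ψ = P/(ρg) = 602×1000 / (1000 × 9.81) = 61.37 m.
Total head at well E: h = z + ψ = 57.32 + 61.37 = 118.69 m.
Total head at well C: h = 119.17 − 7.11 = 112.06 m.
Head difference: h(well E) − h(well C) = 118.69 − 112.06 = 6.63 m.
Hydraulic gradient: i = |Δh| / L = 6.63 / 1847 = 0.00359.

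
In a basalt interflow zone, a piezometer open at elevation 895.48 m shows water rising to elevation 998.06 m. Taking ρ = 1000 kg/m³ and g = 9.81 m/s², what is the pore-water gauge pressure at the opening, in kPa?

P ≈ 1010 kPa

Pressure head ψ = h − z = 998.06 − 895.48 = 102.58 m.
P = ρgψ = 1000 × 9.81 × 102.58 = 1006310 Pa ≈ 1010 kPa.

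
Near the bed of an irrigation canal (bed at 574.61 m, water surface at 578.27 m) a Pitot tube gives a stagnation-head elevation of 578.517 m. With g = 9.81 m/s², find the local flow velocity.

Near the bed, under hydrostatic conditions, the piezometric head (z + ψ) equals the free-surface elevation, 578.27 m.
Velocity head = total − piezometric = 578.517 − 578.27 = 0.247 m.
v = √(2g·h_v) = √(2 × 9.81 × 0.247) = 2.20 m/s.

v ≈ 2.20 m/s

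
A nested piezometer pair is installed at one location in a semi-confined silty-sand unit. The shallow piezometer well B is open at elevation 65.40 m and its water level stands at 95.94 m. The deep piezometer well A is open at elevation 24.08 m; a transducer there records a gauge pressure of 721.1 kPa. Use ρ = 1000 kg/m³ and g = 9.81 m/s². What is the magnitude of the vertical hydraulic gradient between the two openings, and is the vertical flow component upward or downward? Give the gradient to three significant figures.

Total head at well B: h = 95.94 m (water level in the standpipe).
Pressure head at well A: ψ = P/(ρg) = 721.1×1000 / (1000 × 9.81) = 73.51 m.
Total head at well A: h = z + ψ = 24.08 + 73.51 = 97.59 m.
Δh = h(well B) − h(well A) = 95.94 − 97.59 = -1.65 m.
Vertical separation Δz = 65.40 − 24.08 = 41.32 m.
|i_v| = |Δh| / Δz = 1.65 / 41.32 = 0.0399.
Head is higher in the deep piezometer, so vertical flow is upward (discharge condition).

|i_v| ≈ 0.0399; vertical flow is upward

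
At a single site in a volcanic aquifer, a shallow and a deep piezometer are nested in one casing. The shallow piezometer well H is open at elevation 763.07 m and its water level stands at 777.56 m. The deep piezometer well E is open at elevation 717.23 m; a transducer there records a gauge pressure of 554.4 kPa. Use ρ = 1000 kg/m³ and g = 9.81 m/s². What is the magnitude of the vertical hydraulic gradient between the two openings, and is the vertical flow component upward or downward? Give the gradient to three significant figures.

Total head at well H: h = 777.56 m (water level in the standpipe).
Pressure head at well E: ψ = P/(ρg) = 554.4×1000 / (1000 × 9.81) = 56.51 m.
Total head at well E: h = z + ψ = 717.23 + 56.51 = 773.74 m.
Δh = h(well H) − h(well E) = 777.56 − 773.74 = 3.82 m.
Vertical separation Δz = 763.07 − 717.23 = 45.84 m.
|i_v| = |Δh| / Δz = 3.82 / 45.84 = 0.0833.
Head is higher in the shallow piezometer, so vertical flow is downward (recharge condition).

|i_v| ≈ 0.0833; vertical flow is downward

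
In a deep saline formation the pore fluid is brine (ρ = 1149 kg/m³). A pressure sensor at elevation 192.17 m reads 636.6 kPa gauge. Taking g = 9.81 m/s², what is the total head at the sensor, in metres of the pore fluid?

ψ = P/(ρg) = 636.6×1000 / (1149 × 9.81) = 56.48 m.
h = z + ψ = 192.17 + 56.48 = 248.65 m.

h ≈ 248.65 m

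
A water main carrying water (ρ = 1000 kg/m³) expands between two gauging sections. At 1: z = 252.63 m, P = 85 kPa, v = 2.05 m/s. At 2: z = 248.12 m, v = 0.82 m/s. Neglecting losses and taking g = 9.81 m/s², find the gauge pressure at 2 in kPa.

P₂ ≈ 131 kPa

Pressure head at 1: ψ₁ = P₁/(ρg) = 85×1000 / (1000 × 9.81) = 8.66 m.
Velocity heads: v₁²/2g = 2.05²/19.62 = 0.214 m; v₂²/2g = 0.82²/19.62 = 0.034 m.
Total head H = z₁ + ψ₁ + v₁²/2g = 252.63 + 8.66 + 0.214 = 261.50 m.
ψ₂ = H − z₂ − v₂²/2g = 261.50 − 248.12 − 0.034 = 13.35 m.
P₂ = ρgψ₂ = 1000 × 9.81 × 13.35 ≈ 131 kPa.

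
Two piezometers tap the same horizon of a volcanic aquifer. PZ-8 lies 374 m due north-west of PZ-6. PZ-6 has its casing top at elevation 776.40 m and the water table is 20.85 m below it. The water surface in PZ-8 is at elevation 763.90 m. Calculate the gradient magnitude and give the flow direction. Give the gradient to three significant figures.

i ≈ 0.0223; groundwater flows toward the south-east

Total head at PZ-6: h = 776.40 − 20.85 = 755.55 m.
Total head at PZ-8: h = 763.90 m (water level in the piezometer is the total head).
Head difference: h(PZ-6) − h(PZ-8) = 755.55 − 763.90 = -8.35 m.
Hydraulic gradient: i = |Δh| / L = 8.35 / 374 = 0.0223.
Flow is from higher to lower head: from PZ-8 toward PZ-6, i.e. toward the south-east.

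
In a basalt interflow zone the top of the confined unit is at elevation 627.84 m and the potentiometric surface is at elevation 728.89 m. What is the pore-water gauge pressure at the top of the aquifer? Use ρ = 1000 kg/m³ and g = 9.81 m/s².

P ≈ 991 kPa

Pressure head at the aquifer top: ψ = h − z = 728.89 − 627.84 = 101.05 m.
P = ρgψ = 1000 × 9.81 × 101.05 = 991300 Pa ≈ 991 kPa.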